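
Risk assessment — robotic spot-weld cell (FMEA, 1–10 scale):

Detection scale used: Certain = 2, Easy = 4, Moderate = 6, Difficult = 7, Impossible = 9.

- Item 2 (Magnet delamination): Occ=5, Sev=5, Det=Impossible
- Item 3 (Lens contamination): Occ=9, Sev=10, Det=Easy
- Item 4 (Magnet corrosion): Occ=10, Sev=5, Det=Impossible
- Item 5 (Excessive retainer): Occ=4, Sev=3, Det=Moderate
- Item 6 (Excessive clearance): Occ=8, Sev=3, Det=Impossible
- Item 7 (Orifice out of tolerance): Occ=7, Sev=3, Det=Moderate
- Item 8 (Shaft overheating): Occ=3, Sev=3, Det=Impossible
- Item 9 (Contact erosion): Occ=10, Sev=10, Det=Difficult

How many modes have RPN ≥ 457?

RPN = Severity × Occurrence × Detection:
  Item 2: 5 × 5 × 9 = 225
  Item 3: 10 × 9 × 4 = 360
  Item 4: 5 × 10 × 9 = 450
  Item 5: 3 × 4 × 6 = 72
  Item 6: 3 × 8 × 9 = 216
  Item 7: 3 × 7 × 6 = 126
  Item 8: 3 × 3 × 9 = 81
  Item 9: 10 × 10 × 7 = 700
Modes with RPN ≥ 457: Item 9 (700) → 1.

1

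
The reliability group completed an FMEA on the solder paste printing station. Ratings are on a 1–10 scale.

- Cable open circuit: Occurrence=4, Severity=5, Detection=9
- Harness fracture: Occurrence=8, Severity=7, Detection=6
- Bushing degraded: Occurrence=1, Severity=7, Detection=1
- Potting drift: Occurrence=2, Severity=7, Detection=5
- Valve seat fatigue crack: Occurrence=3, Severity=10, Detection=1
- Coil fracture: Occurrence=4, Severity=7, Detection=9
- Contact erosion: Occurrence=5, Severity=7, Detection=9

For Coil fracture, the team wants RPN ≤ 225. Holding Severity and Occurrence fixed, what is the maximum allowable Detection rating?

Coil fracture: S=7, O=4, D=9 → current RPN = 252.
Fixed product = 28. Need 28 × D ≤ 225, so D ≤ 225/28 = 8.04.
Maximum integer Detection rating = 8 (gives RPN 224; D=9 would give 252 > 225).

8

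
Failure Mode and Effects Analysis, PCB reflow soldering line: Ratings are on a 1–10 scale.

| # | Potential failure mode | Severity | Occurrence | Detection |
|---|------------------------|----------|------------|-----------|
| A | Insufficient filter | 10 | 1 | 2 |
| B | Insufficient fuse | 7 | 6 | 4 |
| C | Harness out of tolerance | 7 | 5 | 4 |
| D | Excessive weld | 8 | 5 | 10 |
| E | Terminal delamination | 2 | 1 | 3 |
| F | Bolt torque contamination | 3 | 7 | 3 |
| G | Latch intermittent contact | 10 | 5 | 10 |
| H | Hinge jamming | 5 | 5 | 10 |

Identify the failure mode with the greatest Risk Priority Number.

RPN = Severity × Occurrence × Detection:
  A: 10 × 1 × 2 = 20
  B: 7 × 6 × 4 = 168
  C: 7 × 5 × 4 = 140
  D: 8 × 5 × 10 = 400
  E: 2 × 1 × 3 = 6
  F: 3 × 7 × 3 = 63
  G: 10 × 5 × 10 = 500
  H: 5 × 5 × 10 = 250
Highest RPN is 500 → G.

G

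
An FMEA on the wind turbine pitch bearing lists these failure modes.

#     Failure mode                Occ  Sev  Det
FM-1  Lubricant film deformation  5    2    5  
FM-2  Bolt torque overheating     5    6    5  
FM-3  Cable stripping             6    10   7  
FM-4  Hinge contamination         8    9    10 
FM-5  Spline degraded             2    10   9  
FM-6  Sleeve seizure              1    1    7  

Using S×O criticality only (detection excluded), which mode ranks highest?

FM-4

Criticality = Severity × Occurrence:
  FM-1: 2 × 5 = 10
  FM-2: 6 × 5 = 30
  FM-3: 10 × 6 = 60
  FM-4: 9 × 8 = 72
  FM-5: 10 × 2 = 20
  FM-6: 1 × 1 = 1
Highest criticality is 72 → FM-4.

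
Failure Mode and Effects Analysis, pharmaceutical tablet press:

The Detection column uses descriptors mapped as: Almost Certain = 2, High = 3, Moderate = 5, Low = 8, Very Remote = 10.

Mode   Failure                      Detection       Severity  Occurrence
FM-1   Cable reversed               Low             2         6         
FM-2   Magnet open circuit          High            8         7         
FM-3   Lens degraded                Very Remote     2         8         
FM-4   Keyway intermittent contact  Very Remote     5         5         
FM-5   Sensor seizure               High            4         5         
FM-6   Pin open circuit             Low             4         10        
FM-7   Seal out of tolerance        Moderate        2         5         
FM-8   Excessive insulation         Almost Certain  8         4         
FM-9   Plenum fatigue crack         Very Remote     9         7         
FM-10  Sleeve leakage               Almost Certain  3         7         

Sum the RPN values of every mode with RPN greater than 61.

RPN = Severity × Occurrence × Detection:
  FM-1: 2 × 6 × 8 = 96
  FM-2: 8 × 7 × 3 = 168
  FM-3: 2 × 8 × 10 = 160
  FM-4: 5 × 5 × 10 = 250
  FM-5: 4 × 5 × 3 = 60
  FM-6: 4 × 10 × 8 = 320
  FM-7: 2 × 5 × 5 = 50
  FM-8: 8 × 4 × 2 = 64
  FM-9: 9 × 7 × 10 = 630
  FM-10: 3 × 7 × 2 = 42
RPN > 61: FM-1 (96), FM-2 (168), FM-3 (160), FM-4 (250), FM-6 (320), FM-8 (64), FM-9 (630).
Sum: 96 + 168 + 160 + 250 + 320 + 64 + 630 = 1688.

1688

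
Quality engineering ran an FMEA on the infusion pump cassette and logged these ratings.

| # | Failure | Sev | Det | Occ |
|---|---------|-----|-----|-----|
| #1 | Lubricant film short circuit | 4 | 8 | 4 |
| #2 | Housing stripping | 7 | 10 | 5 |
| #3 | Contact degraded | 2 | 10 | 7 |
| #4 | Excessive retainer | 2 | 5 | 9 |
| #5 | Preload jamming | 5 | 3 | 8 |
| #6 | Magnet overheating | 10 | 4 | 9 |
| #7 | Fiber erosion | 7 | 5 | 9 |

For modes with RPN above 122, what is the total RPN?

1293

RPN = Severity × Occurrence × Detection:
  #1: 4 × 4 × 8 = 128
  #2: 7 × 5 × 10 = 350
  #3: 2 × 7 × 10 = 140
  #4: 2 × 9 × 5 = 90
  #5: 5 × 8 × 3 = 120
  #6: 10 × 9 × 4 = 360
  #7: 7 × 9 × 5 = 315
RPN > 122: #1 (128), #2 (350), #3 (140), #6 (360), #7 (315).
Sum: 128 + 350 + 140 + 360 + 315 = 1293.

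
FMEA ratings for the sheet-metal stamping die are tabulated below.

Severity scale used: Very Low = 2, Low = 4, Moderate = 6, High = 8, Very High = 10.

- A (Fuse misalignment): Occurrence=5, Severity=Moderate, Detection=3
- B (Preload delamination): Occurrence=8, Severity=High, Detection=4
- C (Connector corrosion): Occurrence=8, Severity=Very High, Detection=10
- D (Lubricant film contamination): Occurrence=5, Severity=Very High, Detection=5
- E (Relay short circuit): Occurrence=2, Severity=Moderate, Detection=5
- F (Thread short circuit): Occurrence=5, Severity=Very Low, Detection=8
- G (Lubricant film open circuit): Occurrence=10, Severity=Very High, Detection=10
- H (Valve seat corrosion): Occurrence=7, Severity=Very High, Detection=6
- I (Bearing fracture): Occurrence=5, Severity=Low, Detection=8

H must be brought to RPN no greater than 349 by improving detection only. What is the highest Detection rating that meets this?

4

H: S=10, O=7, D=6 → current RPN = 420.
Fixed product = 70. Need 70 × D ≤ 349, so D ≤ 349/70 = 4.99.
Maximum integer Detection rating = 4 (gives RPN 280; D=5 would give 350 > 349).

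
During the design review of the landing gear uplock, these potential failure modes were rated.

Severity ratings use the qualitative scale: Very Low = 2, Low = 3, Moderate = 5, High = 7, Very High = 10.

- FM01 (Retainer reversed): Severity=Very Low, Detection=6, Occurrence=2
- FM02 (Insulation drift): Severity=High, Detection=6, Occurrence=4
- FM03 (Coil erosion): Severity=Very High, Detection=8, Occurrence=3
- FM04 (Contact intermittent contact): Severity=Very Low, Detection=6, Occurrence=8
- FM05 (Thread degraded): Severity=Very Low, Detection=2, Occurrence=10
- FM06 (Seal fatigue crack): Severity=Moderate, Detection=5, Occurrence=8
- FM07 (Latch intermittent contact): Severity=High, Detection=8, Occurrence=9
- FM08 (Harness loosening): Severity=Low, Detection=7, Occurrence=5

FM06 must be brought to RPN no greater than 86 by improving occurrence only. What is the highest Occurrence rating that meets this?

FM06: S=5, O=8, D=5 → current RPN = 200.
Fixed product = 25. Need 25 × O ≤ 86, so O ≤ 86/25 = 3.44.
Maximum integer Occurrence rating = 3 (gives RPN 75; O=4 would give 100 > 86).

3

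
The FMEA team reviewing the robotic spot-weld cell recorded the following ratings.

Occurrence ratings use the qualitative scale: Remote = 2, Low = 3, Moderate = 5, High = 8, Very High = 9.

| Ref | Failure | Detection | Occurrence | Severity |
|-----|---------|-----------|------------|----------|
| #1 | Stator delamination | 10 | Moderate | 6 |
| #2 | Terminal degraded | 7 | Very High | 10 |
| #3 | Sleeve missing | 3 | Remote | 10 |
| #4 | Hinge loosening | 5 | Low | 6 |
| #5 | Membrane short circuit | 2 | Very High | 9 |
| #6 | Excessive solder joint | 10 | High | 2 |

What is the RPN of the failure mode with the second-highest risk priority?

RPN = Severity × Occurrence × Detection:
  #1: 6 × 5 × 10 = 300
  #2: 10 × 9 × 7 = 630
  #3: 10 × 2 × 3 = 60
  #4: 6 × 3 × 5 = 90
  #5: 9 × 9 × 2 = 162
  #6: 2 × 8 × 10 = 160
Sorted descending: 630, 300, 162, 160, 90, 60.
The second-highest RPN is 300 (#1).

300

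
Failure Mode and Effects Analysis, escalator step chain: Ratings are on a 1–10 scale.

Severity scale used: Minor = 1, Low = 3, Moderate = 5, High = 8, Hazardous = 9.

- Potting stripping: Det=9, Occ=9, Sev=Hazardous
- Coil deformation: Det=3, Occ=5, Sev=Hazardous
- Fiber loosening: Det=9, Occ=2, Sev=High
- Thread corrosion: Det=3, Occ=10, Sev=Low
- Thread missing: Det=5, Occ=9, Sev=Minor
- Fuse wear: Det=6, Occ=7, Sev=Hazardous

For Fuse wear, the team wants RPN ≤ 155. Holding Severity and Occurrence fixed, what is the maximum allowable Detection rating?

Fuse wear: S=9, O=7, D=6 → current RPN = 378.
Fixed product = 63. Need 63 × D ≤ 155, so D ≤ 155/63 = 2.46.
Maximum integer Detection rating = 2 (gives RPN 126; D=3 would give 189 > 155).

2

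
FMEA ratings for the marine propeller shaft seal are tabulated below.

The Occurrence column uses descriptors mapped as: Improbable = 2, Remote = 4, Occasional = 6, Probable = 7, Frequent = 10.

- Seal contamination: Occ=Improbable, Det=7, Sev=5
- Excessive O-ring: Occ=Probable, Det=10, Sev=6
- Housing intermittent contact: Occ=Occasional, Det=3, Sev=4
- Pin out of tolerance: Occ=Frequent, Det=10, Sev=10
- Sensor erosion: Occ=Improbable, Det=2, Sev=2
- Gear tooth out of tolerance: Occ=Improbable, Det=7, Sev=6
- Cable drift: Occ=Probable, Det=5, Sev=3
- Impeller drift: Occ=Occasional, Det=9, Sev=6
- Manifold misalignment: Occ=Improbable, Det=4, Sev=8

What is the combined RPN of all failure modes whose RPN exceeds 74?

1933

RPN = Severity × Occurrence × Detection:
  Seal contamination: 5 × 2 × 7 = 70
  Excessive O-ring: 6 × 7 × 10 = 420
  Housing intermittent contact: 4 × 6 × 3 = 72
  Pin out of tolerance: 10 × 10 × 10 = 1000
  Sensor erosion: 2 × 2 × 2 = 8
  Gear tooth out of tolerance: 6 × 2 × 7 = 84
  Cable drift: 3 × 7 × 5 = 105
  Impeller drift: 6 × 6 × 9 = 324
  Manifold misalignment: 8 × 2 × 4 = 64
RPN > 74: Excessive O-ring (420), Pin out of tolerance (1000), Gear tooth out of tolerance (84), Cable drift (105), Impeller drift (324).
Sum: 420 + 1000 + 84 + 105 + 324 = 1933.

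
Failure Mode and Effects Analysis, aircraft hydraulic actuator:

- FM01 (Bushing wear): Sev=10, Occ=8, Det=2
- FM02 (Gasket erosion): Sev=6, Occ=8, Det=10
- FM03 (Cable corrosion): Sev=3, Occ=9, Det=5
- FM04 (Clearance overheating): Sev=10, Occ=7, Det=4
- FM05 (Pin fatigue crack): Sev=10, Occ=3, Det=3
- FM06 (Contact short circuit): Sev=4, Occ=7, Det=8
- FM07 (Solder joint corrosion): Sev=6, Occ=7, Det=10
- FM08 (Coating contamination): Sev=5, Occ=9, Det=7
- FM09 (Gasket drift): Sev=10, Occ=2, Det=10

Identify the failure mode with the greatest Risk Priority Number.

RPN = Severity × Occurrence × Detection:
  FM01: 10 × 8 × 2 = 160
  FM02: 6 × 8 × 10 = 480
  FM03: 3 × 9 × 5 = 135
  FM04: 10 × 7 × 4 = 280
  FM05: 10 × 3 × 3 = 90
  FM06: 4 × 7 × 8 = 224
  FM07: 6 × 7 × 10 = 420
  FM08: 5 × 9 × 7 = 315
  FM09: 10 × 2 × 10 = 200
Highest RPN is 480 → FM02.

FM02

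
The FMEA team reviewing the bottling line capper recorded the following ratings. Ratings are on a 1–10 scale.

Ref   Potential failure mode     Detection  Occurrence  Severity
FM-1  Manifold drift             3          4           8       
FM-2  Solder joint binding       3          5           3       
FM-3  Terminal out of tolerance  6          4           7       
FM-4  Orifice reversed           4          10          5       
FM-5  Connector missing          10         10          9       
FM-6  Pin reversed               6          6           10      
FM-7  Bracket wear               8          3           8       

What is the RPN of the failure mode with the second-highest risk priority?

RPN = Severity × Occurrence × Detection:
  FM-1: 8 × 4 × 3 = 96
  FM-2: 3 × 5 × 3 = 45
  FM-3: 7 × 4 × 6 = 168
  FM-4: 5 × 10 × 4 = 200
  FM-5: 9 × 10 × 10 = 900
  FM-6: 10 × 6 × 6 = 360
  FM-7: 8 × 3 × 8 = 192
Sorted descending: 900, 360, 200, 192, 168, 96, 45.
The second-highest RPN is 360 (FM-6).

360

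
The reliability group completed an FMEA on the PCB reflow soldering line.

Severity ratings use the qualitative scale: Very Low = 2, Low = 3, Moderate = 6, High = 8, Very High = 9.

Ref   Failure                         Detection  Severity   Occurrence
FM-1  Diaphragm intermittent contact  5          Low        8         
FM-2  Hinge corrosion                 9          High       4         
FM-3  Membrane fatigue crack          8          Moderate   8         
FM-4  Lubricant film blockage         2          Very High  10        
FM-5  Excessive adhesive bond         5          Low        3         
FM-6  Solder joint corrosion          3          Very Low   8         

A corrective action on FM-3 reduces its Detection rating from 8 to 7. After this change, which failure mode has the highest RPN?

RPN = Severity × Occurrence × Detection:
  FM-1: 3 × 8 × 5 = 120
  FM-2: 8 × 4 × 9 = 288
  FM-3: 6 × 8 × 8 = 384
  FM-4: 9 × 10 × 2 = 180
  FM-5: 3 × 3 × 5 = 45
  FM-6: 2 × 8 × 3 = 48
After action: FM-3 → 6 × 8 × 7 = 336.
Revised RPNs: FM-3=336, FM-2=288, FM-4=180, FM-1=120, FM-6=48, FM-5=45.
Highest is now FM-3 (336).

FM-3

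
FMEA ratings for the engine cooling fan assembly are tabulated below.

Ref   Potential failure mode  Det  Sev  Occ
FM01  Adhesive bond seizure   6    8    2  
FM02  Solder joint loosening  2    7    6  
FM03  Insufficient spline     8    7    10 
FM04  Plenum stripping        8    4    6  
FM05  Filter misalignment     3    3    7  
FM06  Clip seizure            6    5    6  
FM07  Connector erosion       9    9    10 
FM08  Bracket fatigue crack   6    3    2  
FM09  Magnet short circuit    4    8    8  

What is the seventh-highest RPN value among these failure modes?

84

RPN = Severity × Occurrence × Detection:
  FM01: 8 × 2 × 6 = 96
  FM02: 7 × 6 × 2 = 84
  FM03: 7 × 10 × 8 = 560
  FM04: 4 × 6 × 8 = 192
  FM05: 3 × 7 × 3 = 63
  FM06: 5 × 6 × 6 = 180
  FM07: 9 × 10 × 9 = 810
  FM08: 3 × 2 × 6 = 36
  FM09: 8 × 8 × 4 = 256
Sorted descending: 810, 560, 256, 192, 180, 96, 84, 63, 36.
The seventh-highest RPN is 84 (FM02).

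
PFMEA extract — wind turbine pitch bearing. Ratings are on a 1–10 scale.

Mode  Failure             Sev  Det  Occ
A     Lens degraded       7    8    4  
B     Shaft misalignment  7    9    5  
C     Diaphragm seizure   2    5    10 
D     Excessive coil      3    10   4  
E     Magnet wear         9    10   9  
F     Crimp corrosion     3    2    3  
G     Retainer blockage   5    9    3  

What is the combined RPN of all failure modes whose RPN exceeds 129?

1484

RPN = Severity × Occurrence × Detection:
  A: 7 × 4 × 8 = 224
  B: 7 × 5 × 9 = 315
  C: 2 × 10 × 5 = 100
  D: 3 × 4 × 10 = 120
  E: 9 × 9 × 10 = 810
  F: 3 × 3 × 2 = 18
  G: 5 × 3 × 9 = 135
RPN > 129: A (224), B (315), E (810), G (135).
Sum: 224 + 315 + 810 + 135 = 1484.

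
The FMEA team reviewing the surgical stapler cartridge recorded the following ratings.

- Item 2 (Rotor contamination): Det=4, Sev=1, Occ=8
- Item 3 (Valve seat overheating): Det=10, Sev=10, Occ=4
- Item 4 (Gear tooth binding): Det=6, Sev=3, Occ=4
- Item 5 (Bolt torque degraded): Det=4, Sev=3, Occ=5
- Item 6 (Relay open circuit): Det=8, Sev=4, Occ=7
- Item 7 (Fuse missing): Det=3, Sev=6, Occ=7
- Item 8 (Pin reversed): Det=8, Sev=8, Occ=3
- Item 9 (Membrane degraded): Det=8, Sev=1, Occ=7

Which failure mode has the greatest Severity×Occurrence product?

Item 7

Criticality = Severity × Occurrence:
  Item 2: 1 × 8 = 8
  Item 3: 10 × 4 = 40
  Item 4: 3 × 4 = 12
  Item 5: 3 × 5 = 15
  Item 6: 4 × 7 = 28
  Item 7: 6 × 7 = 42
  Item 8: 8 × 3 = 24
  Item 9: 1 × 7 = 7
Highest criticality is 42 → Item 7.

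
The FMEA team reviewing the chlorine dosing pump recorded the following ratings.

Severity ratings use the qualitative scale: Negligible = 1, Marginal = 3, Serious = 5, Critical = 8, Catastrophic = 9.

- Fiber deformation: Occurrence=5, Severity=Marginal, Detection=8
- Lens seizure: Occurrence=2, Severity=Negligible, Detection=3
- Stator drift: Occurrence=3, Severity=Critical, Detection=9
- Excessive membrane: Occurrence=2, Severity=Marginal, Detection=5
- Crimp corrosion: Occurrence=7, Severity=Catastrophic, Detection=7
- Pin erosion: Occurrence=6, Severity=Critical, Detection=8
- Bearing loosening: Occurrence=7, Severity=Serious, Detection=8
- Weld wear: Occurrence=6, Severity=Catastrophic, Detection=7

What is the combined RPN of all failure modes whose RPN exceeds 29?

1849

RPN = Severity × Occurrence × Detection:
  Fiber deformation: 3 × 5 × 8 = 120
  Lens seizure: 1 × 2 × 3 = 6
  Stator drift: 8 × 3 × 9 = 216
  Excessive membrane: 3 × 2 × 5 = 30
  Crimp corrosion: 9 × 7 × 7 = 441
  Pin erosion: 8 × 6 × 8 = 384
  Bearing loosening: 5 × 7 × 8 = 280
  Weld wear: 9 × 6 × 7 = 378
RPN > 29: Fiber deformation (120), Stator drift (216), Excessive membrane (30), Crimp corrosion (441), Pin erosion (384), Bearing loosening (280), Weld wear (378).
Sum: 120 + 216 + 30 + 441 + 384 + 280 + 378 = 1849.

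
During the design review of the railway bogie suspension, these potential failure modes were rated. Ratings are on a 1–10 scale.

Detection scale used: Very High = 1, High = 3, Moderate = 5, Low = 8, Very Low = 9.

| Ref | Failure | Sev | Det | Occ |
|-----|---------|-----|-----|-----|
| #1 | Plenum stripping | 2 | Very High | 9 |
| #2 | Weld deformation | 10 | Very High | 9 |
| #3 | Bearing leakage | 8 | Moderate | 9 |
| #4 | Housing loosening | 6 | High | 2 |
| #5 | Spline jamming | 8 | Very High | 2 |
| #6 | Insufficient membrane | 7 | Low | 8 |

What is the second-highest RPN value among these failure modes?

RPN = Severity × Occurrence × Detection:
  #1: 2 × 9 × 1 = 18
  #2: 10 × 9 × 1 = 90
  #3: 8 × 9 × 5 = 360
  #4: 6 × 2 × 3 = 36
  #5: 8 × 2 × 1 = 16
  #6: 7 × 8 × 8 = 448
Sorted descending: 448, 360, 90, 36, 18, 16.
The second-highest RPN is 360 (#3).

360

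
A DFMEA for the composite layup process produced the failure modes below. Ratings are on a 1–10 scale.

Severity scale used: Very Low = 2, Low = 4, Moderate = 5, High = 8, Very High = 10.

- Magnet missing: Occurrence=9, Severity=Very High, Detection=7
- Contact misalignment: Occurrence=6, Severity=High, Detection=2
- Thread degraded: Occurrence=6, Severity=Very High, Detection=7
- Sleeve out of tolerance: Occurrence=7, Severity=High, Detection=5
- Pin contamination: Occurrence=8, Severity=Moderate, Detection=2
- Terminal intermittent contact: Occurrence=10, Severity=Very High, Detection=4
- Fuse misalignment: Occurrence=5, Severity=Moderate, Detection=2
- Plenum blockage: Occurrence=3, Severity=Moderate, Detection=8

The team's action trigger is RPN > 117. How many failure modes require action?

RPN = Severity × Occurrence × Detection:
  Magnet missing: 10 × 9 × 7 = 630
  Contact misalignment: 8 × 6 × 2 = 96
  Thread degraded: 10 × 6 × 7 = 420
  Sleeve out of tolerance: 8 × 7 × 5 = 280
  Pin contamination: 5 × 8 × 2 = 80
  Terminal intermittent contact: 10 × 10 × 4 = 400
  Fuse misalignment: 5 × 5 × 2 = 50
  Plenum blockage: 5 × 3 × 8 = 120
Modes with RPN > 117: Magnet missing (630), Thread degraded (420), Sleeve out of tolerance (280), Terminal intermittent contact (400), Plenum blockage (120) → 5.

5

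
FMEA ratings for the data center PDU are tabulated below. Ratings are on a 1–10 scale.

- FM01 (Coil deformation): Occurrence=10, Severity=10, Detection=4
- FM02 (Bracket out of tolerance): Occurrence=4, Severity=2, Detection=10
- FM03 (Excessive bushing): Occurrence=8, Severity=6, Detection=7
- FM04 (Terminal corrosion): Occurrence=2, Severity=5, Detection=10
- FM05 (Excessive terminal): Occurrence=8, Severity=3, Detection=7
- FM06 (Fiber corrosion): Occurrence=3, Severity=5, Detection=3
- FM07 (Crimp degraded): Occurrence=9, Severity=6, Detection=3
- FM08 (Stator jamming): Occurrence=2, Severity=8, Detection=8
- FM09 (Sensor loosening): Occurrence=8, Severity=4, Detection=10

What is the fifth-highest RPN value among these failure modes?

RPN = Severity × Occurrence × Detection:
  FM01: 10 × 10 × 4 = 400
  FM02: 2 × 4 × 10 = 80
  FM03: 6 × 8 × 7 = 336
  FM04: 5 × 2 × 10 = 100
  FM05: 3 × 8 × 7 = 168
  FM06: 5 × 3 × 3 = 45
  FM07: 6 × 9 × 3 = 162
  FM08: 8 × 2 × 8 = 128
  FM09: 4 × 8 × 10 = 320
Sorted descending: 400, 336, 320, 168, 162, 128, 100, 80, 45.
The fifth-highest RPN is 162 (FM07).

162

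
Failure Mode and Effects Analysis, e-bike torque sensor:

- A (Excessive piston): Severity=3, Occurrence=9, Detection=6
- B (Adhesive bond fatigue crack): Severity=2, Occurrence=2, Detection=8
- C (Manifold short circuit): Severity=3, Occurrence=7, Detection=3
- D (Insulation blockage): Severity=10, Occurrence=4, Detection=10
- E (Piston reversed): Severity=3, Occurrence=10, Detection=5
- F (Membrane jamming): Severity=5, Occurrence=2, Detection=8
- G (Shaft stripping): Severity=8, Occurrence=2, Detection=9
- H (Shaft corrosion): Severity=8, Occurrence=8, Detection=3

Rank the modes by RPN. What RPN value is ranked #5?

RPN = Severity × Occurrence × Detection:
  A: 3 × 9 × 6 = 162
  B: 2 × 2 × 8 = 32
  C: 3 × 7 × 3 = 63
  D: 10 × 4 × 10 = 400
  E: 3 × 10 × 5 = 150
  F: 5 × 2 × 8 = 80
  G: 8 × 2 × 9 = 144
  H: 8 × 8 × 3 = 192
Sorted descending: 400, 192, 162, 150, 144, 80, 63, 32.
The fifth-highest RPN is 144 (G).

144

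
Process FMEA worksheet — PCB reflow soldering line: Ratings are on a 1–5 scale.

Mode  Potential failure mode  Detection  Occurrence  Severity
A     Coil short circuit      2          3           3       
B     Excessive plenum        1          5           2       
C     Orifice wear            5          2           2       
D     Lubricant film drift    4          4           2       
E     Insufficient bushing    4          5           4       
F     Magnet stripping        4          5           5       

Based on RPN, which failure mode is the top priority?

F

RPN = Severity × Occurrence × Detection:
  A: 3 × 3 × 2 = 18
  B: 2 × 5 × 1 = 10
  C: 2 × 2 × 5 = 20
  D: 2 × 4 × 4 = 32
  E: 4 × 5 × 4 = 80
  F: 5 × 5 × 4 = 100
Highest RPN is 100 → F.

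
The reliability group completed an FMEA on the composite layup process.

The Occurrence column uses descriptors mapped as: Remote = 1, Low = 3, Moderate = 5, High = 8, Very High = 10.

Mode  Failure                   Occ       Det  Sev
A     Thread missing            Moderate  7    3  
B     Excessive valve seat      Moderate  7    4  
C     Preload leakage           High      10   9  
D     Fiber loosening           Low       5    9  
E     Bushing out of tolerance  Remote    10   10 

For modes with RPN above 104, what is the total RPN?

1100

RPN = Severity × Occurrence × Detection:
  A: 3 × 5 × 7 = 105
  B: 4 × 5 × 7 = 140
  C: 9 × 8 × 10 = 720
  D: 9 × 3 × 5 = 135
  E: 10 × 1 × 10 = 100
RPN > 104: A (105), B (140), C (720), D (135).
Sum: 105 + 140 + 720 + 135 = 1100.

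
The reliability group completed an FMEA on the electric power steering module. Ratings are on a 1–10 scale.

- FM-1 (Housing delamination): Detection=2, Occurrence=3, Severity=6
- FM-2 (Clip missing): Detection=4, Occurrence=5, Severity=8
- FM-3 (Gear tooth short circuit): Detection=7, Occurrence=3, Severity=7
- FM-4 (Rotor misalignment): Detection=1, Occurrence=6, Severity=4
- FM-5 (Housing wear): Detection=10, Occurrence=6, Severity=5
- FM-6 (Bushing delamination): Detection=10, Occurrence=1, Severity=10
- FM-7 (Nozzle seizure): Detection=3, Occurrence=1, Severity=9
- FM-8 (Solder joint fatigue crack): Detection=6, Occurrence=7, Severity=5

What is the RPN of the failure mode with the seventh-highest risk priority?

RPN = Severity × Occurrence × Detection:
  FM-1: 6 × 3 × 2 = 36
  FM-2: 8 × 5 × 4 = 160
  FM-3: 7 × 3 × 7 = 147
  FM-4: 4 × 6 × 1 = 24
  FM-5: 5 × 6 × 10 = 300
  FM-6: 10 × 1 × 10 = 100
  FM-7: 9 × 1 × 3 = 27
  FM-8: 5 × 7 × 6 = 210
Sorted descending: 300, 210, 160, 147, 100, 36, 27, 24.
The seventh-highest RPN is 27 (FM-7).

27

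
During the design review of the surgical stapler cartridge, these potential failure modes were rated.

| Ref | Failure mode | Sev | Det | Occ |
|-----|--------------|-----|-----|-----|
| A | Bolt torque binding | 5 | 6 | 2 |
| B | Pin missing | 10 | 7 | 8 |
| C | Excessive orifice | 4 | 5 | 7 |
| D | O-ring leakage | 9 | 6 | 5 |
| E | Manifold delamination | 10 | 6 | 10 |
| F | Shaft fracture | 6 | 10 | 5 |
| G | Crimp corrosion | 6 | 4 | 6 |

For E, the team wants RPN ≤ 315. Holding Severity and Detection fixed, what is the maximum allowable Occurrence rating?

E: S=10, O=10, D=6 → current RPN = 600.
Fixed product = 60. Need 60 × O ≤ 315, so O ≤ 315/60 = 5.25.
Maximum integer Occurrence rating = 5 (gives RPN 300; O=6 would give 360 > 315).

5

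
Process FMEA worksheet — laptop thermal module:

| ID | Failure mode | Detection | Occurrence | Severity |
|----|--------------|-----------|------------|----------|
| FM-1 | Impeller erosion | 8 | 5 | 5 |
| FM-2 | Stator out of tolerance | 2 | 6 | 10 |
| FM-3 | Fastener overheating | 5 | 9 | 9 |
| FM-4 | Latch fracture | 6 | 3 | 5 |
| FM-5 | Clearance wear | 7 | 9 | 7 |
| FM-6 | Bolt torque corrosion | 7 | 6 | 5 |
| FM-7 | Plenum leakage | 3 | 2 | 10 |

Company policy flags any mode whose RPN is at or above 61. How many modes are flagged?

RPN = Severity × Occurrence × Detection:
  FM-1: 5 × 5 × 8 = 200
  FM-2: 10 × 6 × 2 = 120
  FM-3: 9 × 9 × 5 = 405
  FM-4: 5 × 3 × 6 = 90
  FM-5: 7 × 9 × 7 = 441
  FM-6: 5 × 6 × 7 = 210
  FM-7: 10 × 2 × 3 = 60
Modes with RPN ≥ 61: FM-1 (200), FM-2 (120), FM-3 (405), FM-4 (90), FM-5 (441), FM-6 (210) → 6.

6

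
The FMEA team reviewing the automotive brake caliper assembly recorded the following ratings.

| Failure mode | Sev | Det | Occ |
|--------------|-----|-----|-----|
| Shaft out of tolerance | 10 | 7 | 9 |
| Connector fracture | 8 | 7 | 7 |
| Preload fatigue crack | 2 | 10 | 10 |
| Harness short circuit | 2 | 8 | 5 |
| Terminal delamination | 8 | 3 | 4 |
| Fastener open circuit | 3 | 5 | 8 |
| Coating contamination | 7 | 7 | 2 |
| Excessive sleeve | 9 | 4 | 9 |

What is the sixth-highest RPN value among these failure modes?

98

RPN = Severity × Occurrence × Detection:
  Shaft out of tolerance: 10 × 9 × 7 = 630
  Connector fracture: 8 × 7 × 7 = 392
  Preload fatigue crack: 2 × 10 × 10 = 200
  Harness short circuit: 2 × 5 × 8 = 80
  Terminal delamination: 8 × 4 × 3 = 96
  Fastener open circuit: 3 × 8 × 5 = 120
  Coating contamination: 7 × 2 × 7 = 98
  Excessive sleeve: 9 × 9 × 4 = 324
Sorted descending: 630, 392, 324, 200, 120, 98, 96, 80.
The sixth-highest RPN is 98 (Coating contamination).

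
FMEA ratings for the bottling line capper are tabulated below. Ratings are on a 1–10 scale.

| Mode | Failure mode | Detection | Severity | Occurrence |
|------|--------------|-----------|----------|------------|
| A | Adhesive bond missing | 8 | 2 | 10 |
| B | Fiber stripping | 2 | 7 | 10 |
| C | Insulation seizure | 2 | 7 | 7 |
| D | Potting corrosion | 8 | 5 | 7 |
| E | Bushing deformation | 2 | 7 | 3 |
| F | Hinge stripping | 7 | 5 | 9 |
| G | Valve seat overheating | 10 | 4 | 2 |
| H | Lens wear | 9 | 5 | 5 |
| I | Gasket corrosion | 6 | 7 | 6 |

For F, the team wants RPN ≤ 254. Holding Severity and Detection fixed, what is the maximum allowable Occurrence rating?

7

F: S=5, O=9, D=7 → current RPN = 315.
Fixed product = 35. Need 35 × O ≤ 254, so O ≤ 254/35 = 7.26.
Maximum integer Occurrence rating = 7 (gives RPN 245; O=8 would give 280 > 254).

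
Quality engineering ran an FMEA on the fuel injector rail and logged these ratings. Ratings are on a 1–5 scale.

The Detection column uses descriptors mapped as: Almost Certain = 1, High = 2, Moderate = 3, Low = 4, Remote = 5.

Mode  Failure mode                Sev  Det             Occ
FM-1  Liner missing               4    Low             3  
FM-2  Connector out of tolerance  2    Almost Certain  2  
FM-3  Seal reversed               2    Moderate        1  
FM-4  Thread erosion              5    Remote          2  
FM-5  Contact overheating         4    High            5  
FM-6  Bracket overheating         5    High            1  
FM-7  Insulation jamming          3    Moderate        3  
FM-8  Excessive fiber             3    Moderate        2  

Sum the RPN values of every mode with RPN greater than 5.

199

RPN = Severity × Occurrence × Detection:
  FM-1: 4 × 3 × 4 = 48
  FM-2: 2 × 2 × 1 = 4
  FM-3: 2 × 1 × 3 = 6
  FM-4: 5 × 2 × 5 = 50
  FM-5: 4 × 5 × 2 = 40
  FM-6: 5 × 1 × 2 = 10
  FM-7: 3 × 3 × 3 = 27
  FM-8: 3 × 2 × 3 = 18
RPN > 5: FM-1 (48), FM-3 (6), FM-4 (50), FM-5 (40), FM-6 (10), FM-7 (27), FM-8 (18).
Sum: 48 + 6 + 50 + 40 + 10 + 27 + 18 = 199.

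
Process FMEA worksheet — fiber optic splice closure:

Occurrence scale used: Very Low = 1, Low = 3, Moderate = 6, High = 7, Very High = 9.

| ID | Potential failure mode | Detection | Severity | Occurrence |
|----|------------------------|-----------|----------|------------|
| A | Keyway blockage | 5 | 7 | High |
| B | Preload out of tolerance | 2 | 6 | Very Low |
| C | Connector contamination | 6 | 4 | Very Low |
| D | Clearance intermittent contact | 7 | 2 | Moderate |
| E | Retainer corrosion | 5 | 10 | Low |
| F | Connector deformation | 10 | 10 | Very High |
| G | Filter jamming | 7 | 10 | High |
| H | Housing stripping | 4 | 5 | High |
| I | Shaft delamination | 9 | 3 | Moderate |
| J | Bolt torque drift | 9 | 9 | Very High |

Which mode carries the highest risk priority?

F

RPN = Severity × Occurrence × Detection:
  A: 7 × 7 × 5 = 245
  B: 6 × 1 × 2 = 12
  C: 4 × 1 × 6 = 24
  D: 2 × 6 × 7 = 84
  E: 10 × 3 × 5 = 150
  F: 10 × 9 × 10 = 900
  G: 10 × 7 × 7 = 490
  H: 5 × 7 × 4 = 140
  I: 3 × 6 × 9 = 162
  J: 9 × 9 × 9 = 729
Highest RPN is 900 → F.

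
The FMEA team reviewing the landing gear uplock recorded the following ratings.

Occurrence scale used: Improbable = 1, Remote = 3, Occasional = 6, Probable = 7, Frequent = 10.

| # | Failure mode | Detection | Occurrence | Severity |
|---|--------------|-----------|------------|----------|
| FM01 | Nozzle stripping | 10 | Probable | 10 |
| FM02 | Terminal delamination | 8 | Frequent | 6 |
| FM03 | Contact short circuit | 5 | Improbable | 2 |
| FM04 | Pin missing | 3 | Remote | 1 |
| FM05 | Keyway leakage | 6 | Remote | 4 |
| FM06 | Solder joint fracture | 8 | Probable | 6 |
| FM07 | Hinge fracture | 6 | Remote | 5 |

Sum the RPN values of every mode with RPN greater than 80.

RPN = Severity × Occurrence × Detection:
  FM01: 10 × 7 × 10 = 700
  FM02: 6 × 10 × 8 = 480
  FM03: 2 × 1 × 5 = 10
  FM04: 1 × 3 × 3 = 9
  FM05: 4 × 3 × 6 = 72
  FM06: 6 × 7 × 8 = 336
  FM07: 5 × 3 × 6 = 90
RPN > 80: FM01 (700), FM02 (480), FM06 (336), FM07 (90).
Sum: 700 + 480 + 336 + 90 = 1606.

1606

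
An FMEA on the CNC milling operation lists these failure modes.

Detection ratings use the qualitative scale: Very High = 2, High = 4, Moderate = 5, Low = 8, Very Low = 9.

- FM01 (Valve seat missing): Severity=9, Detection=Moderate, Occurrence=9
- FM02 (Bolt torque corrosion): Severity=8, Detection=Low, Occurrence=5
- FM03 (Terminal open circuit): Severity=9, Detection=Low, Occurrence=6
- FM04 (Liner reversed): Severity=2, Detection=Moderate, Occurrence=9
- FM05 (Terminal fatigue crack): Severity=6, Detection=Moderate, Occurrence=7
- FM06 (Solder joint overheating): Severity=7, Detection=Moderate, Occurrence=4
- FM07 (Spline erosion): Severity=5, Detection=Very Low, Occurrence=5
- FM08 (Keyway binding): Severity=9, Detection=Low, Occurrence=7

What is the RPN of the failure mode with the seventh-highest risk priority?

RPN = Severity × Occurrence × Detection:
  FM01: 9 × 9 × 5 = 405
  FM02: 8 × 5 × 8 = 320
  FM03: 9 × 6 × 8 = 432
  FM04: 2 × 9 × 5 = 90
  FM05: 6 × 7 × 5 = 210
  FM06: 7 × 4 × 5 = 140
  FM07: 5 × 5 × 9 = 225
  FM08: 9 × 7 × 8 = 504
Sorted descending: 504, 432, 405, 320, 225, 210, 140, 90.
The seventh-highest RPN is 140 (FM06).

140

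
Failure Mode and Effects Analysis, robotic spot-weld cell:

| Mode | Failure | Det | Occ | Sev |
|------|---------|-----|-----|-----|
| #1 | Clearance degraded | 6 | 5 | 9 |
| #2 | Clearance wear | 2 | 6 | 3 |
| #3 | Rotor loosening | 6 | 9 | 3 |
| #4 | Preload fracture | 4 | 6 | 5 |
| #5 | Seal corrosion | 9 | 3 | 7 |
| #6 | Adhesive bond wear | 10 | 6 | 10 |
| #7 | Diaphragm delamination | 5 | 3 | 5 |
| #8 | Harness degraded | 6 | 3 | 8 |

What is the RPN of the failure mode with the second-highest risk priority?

270

RPN = Severity × Occurrence × Detection:
  #1: 9 × 5 × 6 = 270
  #2: 3 × 6 × 2 = 36
  #3: 3 × 9 × 6 = 162
  #4: 5 × 6 × 4 = 120
  #5: 7 × 3 × 9 = 189
  #6: 10 × 6 × 10 = 600
  #7: 5 × 3 × 5 = 75
  #8: 8 × 3 × 6 = 144
Sorted descending: 600, 270, 189, 162, 144, 120, 75, 36.
The second-highest RPN is 270 (#1).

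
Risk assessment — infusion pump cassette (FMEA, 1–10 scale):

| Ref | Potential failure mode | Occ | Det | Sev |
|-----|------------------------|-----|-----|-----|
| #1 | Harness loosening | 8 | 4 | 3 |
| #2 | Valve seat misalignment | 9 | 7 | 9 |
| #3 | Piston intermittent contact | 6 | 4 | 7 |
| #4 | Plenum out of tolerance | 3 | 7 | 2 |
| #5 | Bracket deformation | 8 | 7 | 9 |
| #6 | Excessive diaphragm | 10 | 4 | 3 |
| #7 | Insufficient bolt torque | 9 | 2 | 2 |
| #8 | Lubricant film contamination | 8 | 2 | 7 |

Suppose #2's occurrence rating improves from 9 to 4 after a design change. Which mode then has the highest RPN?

RPN = Severity × Occurrence × Detection:
  #1: 3 × 8 × 4 = 96
  #2: 9 × 9 × 7 = 567
  #3: 7 × 6 × 4 = 168
  #4: 2 × 3 × 7 = 42
  #5: 9 × 8 × 7 = 504
  #6: 3 × 10 × 4 = 120
  #7: 2 × 9 × 2 = 36
  #8: 7 × 8 × 2 = 112
After action: #2 → 9 × 4 × 7 = 252.
Revised RPNs: #5=504, #2=252, #3=168, #6=120, #8=112, #1=96, #4=42, #7=36.
Highest is now #5 (504).

#5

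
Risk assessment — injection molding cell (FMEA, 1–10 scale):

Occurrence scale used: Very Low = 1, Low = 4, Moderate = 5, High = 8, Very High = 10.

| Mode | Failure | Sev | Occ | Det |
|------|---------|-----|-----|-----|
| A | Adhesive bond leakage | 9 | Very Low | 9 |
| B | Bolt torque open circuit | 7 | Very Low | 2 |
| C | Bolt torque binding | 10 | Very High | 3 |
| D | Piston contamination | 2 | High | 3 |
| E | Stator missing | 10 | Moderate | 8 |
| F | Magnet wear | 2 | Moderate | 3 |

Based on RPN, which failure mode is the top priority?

E

RPN = Severity × Occurrence × Detection:
  A: 9 × 1 × 9 = 81
  B: 7 × 1 × 2 = 14
  C: 10 × 10 × 3 = 300
  D: 2 × 8 × 3 = 48
  E: 10 × 5 × 8 = 400
  F: 2 × 5 × 3 = 30
Highest RPN is 400 → E.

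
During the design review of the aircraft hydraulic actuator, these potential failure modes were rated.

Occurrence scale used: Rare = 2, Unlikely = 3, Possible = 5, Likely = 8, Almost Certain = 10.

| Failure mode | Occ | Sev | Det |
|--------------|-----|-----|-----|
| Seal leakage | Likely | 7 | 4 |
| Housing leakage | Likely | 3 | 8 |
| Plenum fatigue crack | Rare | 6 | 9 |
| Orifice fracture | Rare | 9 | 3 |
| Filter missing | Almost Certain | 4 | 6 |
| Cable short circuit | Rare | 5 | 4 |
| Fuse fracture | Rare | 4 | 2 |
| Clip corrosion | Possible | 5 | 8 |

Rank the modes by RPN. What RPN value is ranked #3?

RPN = Severity × Occurrence × Detection:
  Seal leakage: 7 × 8 × 4 = 224
  Housing leakage: 3 × 8 × 8 = 192
  Plenum fatigue crack: 6 × 2 × 9 = 108
  Orifice fracture: 9 × 2 × 3 = 54
  Filter missing: 4 × 10 × 6 = 240
  Cable short circuit: 5 × 2 × 4 = 40
  Fuse fracture: 4 × 2 × 2 = 16
  Clip corrosion: 5 × 5 × 8 = 200
Sorted descending: 240, 224, 200, 192, 108, 54, 40, 16.
The third-highest RPN is 200 (Clip corrosion).

200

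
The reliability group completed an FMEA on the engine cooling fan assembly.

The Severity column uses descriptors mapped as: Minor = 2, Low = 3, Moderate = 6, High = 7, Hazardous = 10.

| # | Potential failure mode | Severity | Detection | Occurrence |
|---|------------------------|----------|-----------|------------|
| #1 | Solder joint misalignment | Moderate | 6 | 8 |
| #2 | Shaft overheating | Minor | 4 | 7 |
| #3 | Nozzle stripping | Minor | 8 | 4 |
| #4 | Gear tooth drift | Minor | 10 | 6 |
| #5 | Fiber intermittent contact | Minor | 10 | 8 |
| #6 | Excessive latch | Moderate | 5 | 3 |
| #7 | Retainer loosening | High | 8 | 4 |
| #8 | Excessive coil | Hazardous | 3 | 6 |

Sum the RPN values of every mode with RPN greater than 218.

RPN = Severity × Occurrence × Detection:
  #1: 6 × 8 × 6 = 288
  #2: 2 × 7 × 4 = 56
  #3: 2 × 4 × 8 = 64
  #4: 2 × 6 × 10 = 120
  #5: 2 × 8 × 10 = 160
  #6: 6 × 3 × 5 = 90
  #7: 7 × 4 × 8 = 224
  #8: 10 × 6 × 3 = 180
RPN > 218: #1 (288), #7 (224).
Sum: 288 + 224 = 512.

512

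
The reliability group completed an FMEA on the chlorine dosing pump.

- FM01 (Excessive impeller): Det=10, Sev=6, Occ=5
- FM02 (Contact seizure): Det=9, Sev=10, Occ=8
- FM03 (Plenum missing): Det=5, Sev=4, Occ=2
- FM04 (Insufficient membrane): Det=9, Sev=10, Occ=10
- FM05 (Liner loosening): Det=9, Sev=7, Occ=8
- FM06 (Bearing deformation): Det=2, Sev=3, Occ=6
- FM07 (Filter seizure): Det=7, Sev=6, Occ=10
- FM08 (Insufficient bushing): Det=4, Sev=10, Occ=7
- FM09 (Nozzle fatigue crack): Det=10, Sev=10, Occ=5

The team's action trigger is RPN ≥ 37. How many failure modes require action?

8

RPN = Severity × Occurrence × Detection:
  FM01: 6 × 5 × 10 = 300
  FM02: 10 × 8 × 9 = 720
  FM03: 4 × 2 × 5 = 40
  FM04: 10 × 10 × 9 = 900
  FM05: 7 × 8 × 9 = 504
  FM06: 3 × 6 × 2 = 36
  FM07: 6 × 10 × 7 = 420
  FM08: 10 × 7 × 4 = 280
  FM09: 10 × 5 × 10 = 500
Modes with RPN ≥ 37: FM01 (300), FM02 (720), FM03 (40), FM04 (900), FM05 (504), FM07 (420), FM08 (280), FM09 (500) → 8.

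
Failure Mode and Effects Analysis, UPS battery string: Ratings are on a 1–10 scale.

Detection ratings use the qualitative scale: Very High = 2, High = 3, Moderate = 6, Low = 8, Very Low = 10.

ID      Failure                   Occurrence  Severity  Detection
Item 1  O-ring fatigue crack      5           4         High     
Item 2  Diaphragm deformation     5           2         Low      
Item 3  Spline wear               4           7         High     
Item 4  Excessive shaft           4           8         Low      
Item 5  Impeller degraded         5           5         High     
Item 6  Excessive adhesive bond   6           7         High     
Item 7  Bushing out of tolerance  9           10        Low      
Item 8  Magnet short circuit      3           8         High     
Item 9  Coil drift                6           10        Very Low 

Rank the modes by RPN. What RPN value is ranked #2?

600

RPN = Severity × Occurrence × Detection:
  Item 1: 4 × 5 × 3 = 60
  Item 2: 2 × 5 × 8 = 80
  Item 3: 7 × 4 × 3 = 84
  Item 4: 8 × 4 × 8 = 256
  Item 5: 5 × 5 × 3 = 75
  Item 6: 7 × 6 × 3 = 126
  Item 7: 10 × 9 × 8 = 720
  Item 8: 8 × 3 × 3 = 72
  Item 9: 10 × 6 × 10 = 600
Sorted descending: 720, 600, 256, 126, 84, 80, 75, 72, 60.
The second-highest RPN is 600 (Item 9).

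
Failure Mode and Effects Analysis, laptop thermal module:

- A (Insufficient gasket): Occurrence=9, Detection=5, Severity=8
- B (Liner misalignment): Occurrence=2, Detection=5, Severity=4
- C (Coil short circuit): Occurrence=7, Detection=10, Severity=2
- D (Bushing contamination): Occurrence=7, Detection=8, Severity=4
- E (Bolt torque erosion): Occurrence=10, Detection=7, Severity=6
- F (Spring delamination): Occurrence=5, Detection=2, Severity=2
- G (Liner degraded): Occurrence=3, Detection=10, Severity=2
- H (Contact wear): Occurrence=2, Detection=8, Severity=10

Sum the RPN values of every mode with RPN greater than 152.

1164

RPN = Severity × Occurrence × Detection:
  A: 8 × 9 × 5 = 360
  B: 4 × 2 × 5 = 40
  C: 2 × 7 × 10 = 140
  D: 4 × 7 × 8 = 224
  E: 6 × 10 × 7 = 420
  F: 2 × 5 × 2 = 20
  G: 2 × 3 × 10 = 60
  H: 10 × 2 × 8 = 160
RPN > 152: A (360), D (224), E (420), H (160).
Sum: 360 + 224 + 420 + 160 = 1164.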